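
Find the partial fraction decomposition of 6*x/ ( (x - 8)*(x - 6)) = -18/(x - 6) + 24/(x - 8)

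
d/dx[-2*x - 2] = -2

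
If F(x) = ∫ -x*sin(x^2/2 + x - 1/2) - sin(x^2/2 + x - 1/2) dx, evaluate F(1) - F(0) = -cos(1/2) + cos(1)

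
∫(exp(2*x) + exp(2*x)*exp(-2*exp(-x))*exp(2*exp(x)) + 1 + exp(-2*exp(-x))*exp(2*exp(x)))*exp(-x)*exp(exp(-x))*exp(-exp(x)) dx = 2*sinh(2*sinh(x)) + C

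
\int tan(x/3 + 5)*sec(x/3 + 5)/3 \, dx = sec(x/3 + 5) + C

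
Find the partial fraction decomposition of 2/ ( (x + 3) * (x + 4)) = -2/(x + 4) + 2/(x + 3)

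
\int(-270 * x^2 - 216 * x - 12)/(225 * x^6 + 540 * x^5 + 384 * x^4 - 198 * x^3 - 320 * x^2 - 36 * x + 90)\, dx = 2*acot(5*x^3 + 6*x^2 + 2*x/3 - 3) + C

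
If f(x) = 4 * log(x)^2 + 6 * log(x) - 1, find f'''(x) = (16*log(x) - 12)/x^3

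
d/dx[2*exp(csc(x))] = -2*exp(csc(x))*cot(x)*csc(x)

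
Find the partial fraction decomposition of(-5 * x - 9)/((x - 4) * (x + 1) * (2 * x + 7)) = 34/(75*(2*x + 7)) + 4/(25*(x + 1)) - 29/(75*(x - 4))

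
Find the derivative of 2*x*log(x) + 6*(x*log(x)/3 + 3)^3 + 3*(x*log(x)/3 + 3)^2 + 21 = 2*x^2*log(x)^3/3 + 2*x^2*log(x)^2/3 + 38*x*log(x)^2/3 + 38*x*log(x)/3 + 62*log(x) + 62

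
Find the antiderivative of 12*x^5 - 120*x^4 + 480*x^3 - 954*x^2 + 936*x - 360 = 2*x^6 - 24*x^5 + 120*x^4 - 318*x^3 + 468*x^2 - 360*x + C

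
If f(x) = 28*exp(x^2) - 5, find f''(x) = 112*x^2*exp(x^2) + 56*exp(x^2)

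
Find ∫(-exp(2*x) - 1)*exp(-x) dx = -2*sinh(x) + C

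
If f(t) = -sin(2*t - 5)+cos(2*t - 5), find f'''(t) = 8*sin(2*t - 5) + 8*cos(2*t - 5)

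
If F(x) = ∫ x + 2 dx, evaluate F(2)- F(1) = 7/2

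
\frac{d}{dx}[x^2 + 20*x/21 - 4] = 2*x + 20/21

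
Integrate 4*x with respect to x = 2*x^2 + C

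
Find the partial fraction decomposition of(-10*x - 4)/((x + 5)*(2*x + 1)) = 2/(9*(2*x + 1)) - 46/(9*(x + 5))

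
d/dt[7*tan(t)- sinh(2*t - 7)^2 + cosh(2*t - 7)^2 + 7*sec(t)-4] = 7*(sin(t) + 1)/cos(t)^2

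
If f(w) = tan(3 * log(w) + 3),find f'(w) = (3*tan(3*log(w) + 3)^2 + 3)/w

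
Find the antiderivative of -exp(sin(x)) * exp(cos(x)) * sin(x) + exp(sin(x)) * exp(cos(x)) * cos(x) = exp(sqrt(2)*sin(x + pi/4)) + C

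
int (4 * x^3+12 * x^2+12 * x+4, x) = x^4 + 4*x^3 + 6*x^2 + 4*x + C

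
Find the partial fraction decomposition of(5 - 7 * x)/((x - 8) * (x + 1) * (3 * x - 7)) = 3/(5*(3*x - 7)) + 2/(15*(x + 1)) - 1/(3*(x - 8))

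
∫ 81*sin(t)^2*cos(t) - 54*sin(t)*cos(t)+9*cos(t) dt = (3*sin(t) - 1)^3 + C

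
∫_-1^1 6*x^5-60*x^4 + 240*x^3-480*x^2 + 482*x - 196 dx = -736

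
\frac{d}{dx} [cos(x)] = -sin(x)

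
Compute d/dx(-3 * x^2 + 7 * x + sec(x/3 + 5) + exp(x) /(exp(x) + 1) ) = (-18*x*exp(2*x) - 36*x*exp(x) - 18*x + exp(2*x)*tan(x/3 + 5)*sec(x/3 + 5) + 21*exp(2*x) + 2*exp(x)*tan(x/3 + 5)*sec(x/3 + 5) + 45*exp(x) + tan(x/3 + 5)*sec(x/3 + 5) + 21)/(3*exp(2*x) + 6*exp(x) + 3)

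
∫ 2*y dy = y^2 + C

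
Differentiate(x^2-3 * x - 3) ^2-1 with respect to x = 4*x^3 - 18*x^2 + 6*x + 18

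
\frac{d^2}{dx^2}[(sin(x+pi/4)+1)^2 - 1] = -2*sin(2*x) - 2*sin(x + pi/4)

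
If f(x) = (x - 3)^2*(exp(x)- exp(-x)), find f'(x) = (x^2*exp(2*x) + x^2 - 4*x*exp(2*x) - 8*x + 3*exp(2*x) + 15)*exp(-x)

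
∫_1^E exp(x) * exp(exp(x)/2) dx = -2*exp(E/2) + 2*exp(exp(E)/2)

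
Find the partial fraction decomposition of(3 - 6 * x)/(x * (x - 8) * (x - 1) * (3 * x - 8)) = 351/(640*(3*x - 8)) - 3/(35*(x - 1)) - 45/(896*(x - 8)) - 3/(64*x)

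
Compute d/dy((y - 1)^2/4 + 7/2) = y/2 - 1/2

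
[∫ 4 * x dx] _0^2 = 8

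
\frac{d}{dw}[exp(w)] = exp(w)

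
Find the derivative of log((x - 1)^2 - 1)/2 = (x - 1)/(x^2 - 2*x)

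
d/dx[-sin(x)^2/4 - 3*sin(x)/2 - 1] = -(sin(x) + 3)*cos(x)/2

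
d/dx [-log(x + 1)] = -1/(x + 1)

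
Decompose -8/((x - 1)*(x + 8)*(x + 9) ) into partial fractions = -4/(5*(x + 9)) + 8/(9*(x + 8)) - 4/(45*(x - 1))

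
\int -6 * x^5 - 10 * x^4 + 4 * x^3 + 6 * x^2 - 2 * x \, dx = -x^6 - 2*x^5 + x^4 + 2*x^3 - x^2 + C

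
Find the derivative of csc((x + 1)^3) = -6*(x + 1)^2*cos(x^3 + 3*x^2 + 3*x + 1)/(1 - cos(2*x^3 + 6*x^2 + 6*x + 2))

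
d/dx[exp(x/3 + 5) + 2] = exp(x/3 + 5)/3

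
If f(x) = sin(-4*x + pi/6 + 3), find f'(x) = -4*cos(-4*x + pi/6 + 3)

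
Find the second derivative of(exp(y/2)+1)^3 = 9*exp(3*y/2)/4 + 3*exp(y/2)/4 + 3*exp(y)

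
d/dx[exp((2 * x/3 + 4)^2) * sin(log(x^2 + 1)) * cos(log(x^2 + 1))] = 2*(2*x^3*sin(2*log(x^2 + 1)) + 12*x^2*sin(2*log(x^2 + 1)) + 2*x*sin(2*log(x^2 + 1)) + 9*x*cos(2*log(x^2 + 1)) + 12*sin(2*log(x^2 + 1)))*exp(16)*exp(16*x/3)*exp(4*x^2/9)/(9*x^2 + 9)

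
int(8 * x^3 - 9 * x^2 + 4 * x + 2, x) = 2*x^4 - 3*x^3 + 2*x^2 + 2*x + C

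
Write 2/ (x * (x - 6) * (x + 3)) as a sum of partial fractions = 2/(27*(x + 3)) + 1/(27*(x - 6)) - 1/(9*x)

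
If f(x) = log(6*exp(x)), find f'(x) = 1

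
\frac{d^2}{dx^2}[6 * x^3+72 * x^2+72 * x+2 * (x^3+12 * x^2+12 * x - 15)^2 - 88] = 60*x^4 + 960*x^3 + 4032*x^2 + 3132*x - 720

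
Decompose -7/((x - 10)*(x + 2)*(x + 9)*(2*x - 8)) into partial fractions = 1/(494*(x + 9)) - 1/(144*(x + 2)) + 7/(936*(x - 4)) - 7/(2736*(x - 10))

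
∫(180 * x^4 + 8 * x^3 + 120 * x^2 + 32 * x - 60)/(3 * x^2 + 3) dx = 20*x^3 + 4*x^2/3 - 20*x + 4*log(x^2 + 1) + C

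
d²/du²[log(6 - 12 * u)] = -4/(4*u^2 - 4*u + 1)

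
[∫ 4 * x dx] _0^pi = 2*pi^2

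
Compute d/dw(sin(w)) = cos(w)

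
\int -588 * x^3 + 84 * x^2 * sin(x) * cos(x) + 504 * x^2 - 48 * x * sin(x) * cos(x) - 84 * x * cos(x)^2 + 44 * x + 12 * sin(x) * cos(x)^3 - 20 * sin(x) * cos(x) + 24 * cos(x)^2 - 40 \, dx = -14*x^2 + 8*x - 3*(7*x^2 - 4*x + cos(x)^2 - 2)^2 - 2*cos(x)^2 + C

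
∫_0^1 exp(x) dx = -1 + E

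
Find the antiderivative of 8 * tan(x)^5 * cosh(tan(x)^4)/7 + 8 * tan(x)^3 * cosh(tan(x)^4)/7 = 2*sinh(tan(x)^4)/7 + C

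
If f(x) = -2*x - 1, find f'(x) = -2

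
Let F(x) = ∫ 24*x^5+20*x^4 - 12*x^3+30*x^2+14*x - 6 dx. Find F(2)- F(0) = 432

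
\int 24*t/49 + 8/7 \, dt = 12*t^2/49 + 8*t/7 + C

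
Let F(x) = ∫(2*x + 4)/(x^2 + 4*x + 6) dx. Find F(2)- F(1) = -log(11) + log(18)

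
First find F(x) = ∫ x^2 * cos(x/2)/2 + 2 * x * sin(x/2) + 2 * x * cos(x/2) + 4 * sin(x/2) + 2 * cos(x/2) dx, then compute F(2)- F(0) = 16*sin(1)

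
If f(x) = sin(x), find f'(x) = cos(x)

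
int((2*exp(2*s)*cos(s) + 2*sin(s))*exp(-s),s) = 2*sqrt(2)*sin(s + pi/4)*sinh(s) + C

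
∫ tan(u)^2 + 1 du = tan(u) + C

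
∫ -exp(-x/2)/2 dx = exp(-x/2) + C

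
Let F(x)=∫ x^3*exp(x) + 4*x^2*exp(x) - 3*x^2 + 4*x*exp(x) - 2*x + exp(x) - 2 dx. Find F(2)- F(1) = -12 - 3*E + 15*exp(2)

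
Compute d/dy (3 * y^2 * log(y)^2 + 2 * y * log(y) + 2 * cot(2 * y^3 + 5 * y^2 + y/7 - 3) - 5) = -12*y^2/sin(2*y^3 + 5*y^2 + y/7 - 3)^2 + 6*y*log(y)^2 + 6*y*log(y) - 20*y/sin(2*y^3 + 5*y^2 + y/7 - 3)^2 + 2*log(y) + 2 - 2/(7*sin(2*y^3 + 5*y^2 + y/7 - 3)^2)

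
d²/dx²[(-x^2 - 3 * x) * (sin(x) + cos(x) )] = x^2*sin(x) + x^2*cos(x) + 7*x*sin(x) - x*cos(x) + 4*sin(x) - 8*cos(x)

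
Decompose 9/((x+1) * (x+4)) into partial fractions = -3/(x + 4) + 3/(x + 1)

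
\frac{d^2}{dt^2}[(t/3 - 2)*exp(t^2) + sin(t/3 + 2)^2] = 4*t^3*exp(t^2)/3 - 8*t^2*exp(t^2) + 2*t*exp(t^2) - 4*exp(t^2) + 2*cos(2*t/3 + 4)/9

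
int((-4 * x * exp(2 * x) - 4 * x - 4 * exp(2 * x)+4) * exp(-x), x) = -8*x*sinh(x) + C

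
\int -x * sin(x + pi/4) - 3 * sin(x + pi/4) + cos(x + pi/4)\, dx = (x + 3)*cos(x + pi/4) + C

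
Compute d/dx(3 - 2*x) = -2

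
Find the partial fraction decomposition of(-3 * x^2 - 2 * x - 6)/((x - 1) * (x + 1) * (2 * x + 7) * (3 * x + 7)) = -477/(280*(3*x + 7)) + 286/(315*(2*x + 7)) + 7/(40*(x + 1)) - 11/(180*(x - 1))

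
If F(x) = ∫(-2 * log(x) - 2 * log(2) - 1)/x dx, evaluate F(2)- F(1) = -3*log(2)^2 - log(2)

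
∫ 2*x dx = x^2 + C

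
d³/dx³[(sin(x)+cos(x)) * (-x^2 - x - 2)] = sqrt(2)*x^2*cos(x + pi/4) + 5*x*sin(x) + 7*x*cos(x) + 7*sin(x) - cos(x)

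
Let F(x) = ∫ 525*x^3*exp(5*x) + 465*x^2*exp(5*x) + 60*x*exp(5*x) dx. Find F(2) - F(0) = 960*exp(10)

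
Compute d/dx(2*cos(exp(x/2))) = -exp(x/2)*sin(exp(x/2))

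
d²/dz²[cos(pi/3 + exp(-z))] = -(exp(z)*sin(pi/3 + exp(-z)) + sin(pi/6 - exp(-z)))*exp(-2*z)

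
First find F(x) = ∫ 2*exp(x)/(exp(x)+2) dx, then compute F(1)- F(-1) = -2*log(exp(-1) + 2) + 2*log(2 + E)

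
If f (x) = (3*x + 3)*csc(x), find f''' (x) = 3*(x*cos(x)/sin(x) - 6*x*cos(x)/sin(x)^3 - 3 + cos(x)/sin(x) + 6/sin(x)^2 - 6*cos(x)/sin(x)^3)/sin(x)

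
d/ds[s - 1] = 1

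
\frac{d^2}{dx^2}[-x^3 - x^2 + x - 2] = -6*x - 2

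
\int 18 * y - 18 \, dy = 9*y^2 - 18*y + C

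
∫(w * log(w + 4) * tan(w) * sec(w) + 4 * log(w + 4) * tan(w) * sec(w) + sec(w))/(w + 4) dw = log(w + 4)*sec(w) + C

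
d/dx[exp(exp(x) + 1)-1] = exp(x + exp(x) + 1)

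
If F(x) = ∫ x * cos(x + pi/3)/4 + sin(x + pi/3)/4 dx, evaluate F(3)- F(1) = 3*sin(pi/3 + 3)/4 - sin(1 + pi/3)/4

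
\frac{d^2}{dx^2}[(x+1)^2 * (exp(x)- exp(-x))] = (x^2*exp(2*x) - x^2 + 6*x*exp(2*x) + 2*x + 7*exp(2*x) + 1)*exp(-x)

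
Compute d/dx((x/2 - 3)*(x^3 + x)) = 2*x^3 - 9*x^2 + x - 3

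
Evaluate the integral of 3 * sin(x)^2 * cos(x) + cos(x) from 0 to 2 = sin(2)^3 + sin(2)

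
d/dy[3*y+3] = 3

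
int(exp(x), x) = exp(x) + C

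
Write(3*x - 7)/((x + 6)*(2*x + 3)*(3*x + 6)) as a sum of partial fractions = -46/(27*(2*x + 3)) - 25/(108*(x + 6)) + 13/(12*(x + 2))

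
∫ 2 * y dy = y^2 + C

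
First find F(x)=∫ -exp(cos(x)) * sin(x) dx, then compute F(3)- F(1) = -exp(cos(1)) + exp(cos(3))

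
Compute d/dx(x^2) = 2*x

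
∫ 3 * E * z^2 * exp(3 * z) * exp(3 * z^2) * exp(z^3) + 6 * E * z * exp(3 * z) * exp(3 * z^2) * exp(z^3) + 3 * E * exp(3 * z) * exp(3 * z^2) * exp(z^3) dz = exp((z + 1)^3) + C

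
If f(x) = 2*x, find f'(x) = 2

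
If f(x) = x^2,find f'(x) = 2*x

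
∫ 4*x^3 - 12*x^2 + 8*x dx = x^4 - 4*x^3 + 4*x^2 + C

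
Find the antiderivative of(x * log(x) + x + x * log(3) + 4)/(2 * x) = (x + 4)*log(3*x)/2 + C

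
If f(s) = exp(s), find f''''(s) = exp(s)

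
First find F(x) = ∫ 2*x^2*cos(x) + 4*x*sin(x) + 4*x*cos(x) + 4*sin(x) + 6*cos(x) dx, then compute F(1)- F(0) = 12*sin(1)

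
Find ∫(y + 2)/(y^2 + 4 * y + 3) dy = log((y + 2)^2 - 1)/2 + C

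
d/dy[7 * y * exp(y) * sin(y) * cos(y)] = 7*(y*sin(2*y)/2 + y*cos(2*y) + sin(2*y)/2)*exp(y)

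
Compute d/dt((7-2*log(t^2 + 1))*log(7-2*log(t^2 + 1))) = (-4*t*log(7 - 2*log(t^2 + 1)) - 4*t)/(t^2 + 1)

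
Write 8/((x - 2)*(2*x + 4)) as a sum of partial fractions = -1/(x + 2) + 1/(x - 2)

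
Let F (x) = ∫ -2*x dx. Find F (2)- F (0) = -4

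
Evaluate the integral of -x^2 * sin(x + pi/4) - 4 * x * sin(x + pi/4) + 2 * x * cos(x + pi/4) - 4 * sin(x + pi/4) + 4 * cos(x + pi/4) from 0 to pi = -sqrt(2)*(2 + pi)^2/2 - 2*sqrt(2)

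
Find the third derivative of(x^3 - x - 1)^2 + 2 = 120*x^3 - 48*x - 12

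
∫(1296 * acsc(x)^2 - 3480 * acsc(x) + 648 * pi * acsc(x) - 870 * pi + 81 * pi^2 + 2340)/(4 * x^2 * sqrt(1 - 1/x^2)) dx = -(12*acsc(x) - 16 + 3*pi)^3/16 + (12*acsc(x) - 16 + 3*pi)^2/48 - acsc(x) + C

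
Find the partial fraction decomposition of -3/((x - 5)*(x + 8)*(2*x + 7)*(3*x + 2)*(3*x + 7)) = -81/(13090*(3*x + 7)) + 81/(31790*(3*x + 2)) + 16/(6069*(2*x + 7)) - 1/(14586*(x + 8)) - 3/(82654*(x - 5))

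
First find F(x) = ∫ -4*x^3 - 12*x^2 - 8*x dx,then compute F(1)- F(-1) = -8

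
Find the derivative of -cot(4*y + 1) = 4/sin(4*y + 1)^2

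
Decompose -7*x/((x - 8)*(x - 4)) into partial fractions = 7/(x - 4) - 14/(x - 8)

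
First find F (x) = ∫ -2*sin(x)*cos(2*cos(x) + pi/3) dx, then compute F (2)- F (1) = -sin(pi/3 + 2*cos(1)) + sin(2*cos(2) + pi/3)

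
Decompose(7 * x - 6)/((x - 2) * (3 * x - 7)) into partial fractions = 31/(3*x - 7) - 8/(x - 2)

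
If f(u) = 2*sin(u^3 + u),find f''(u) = -18*u^4*sin(u^3 + u) - 12*u^2*sin(u^3 + u) + 12*u*cos(u^3 + u) - 2*sin(u^3 + u)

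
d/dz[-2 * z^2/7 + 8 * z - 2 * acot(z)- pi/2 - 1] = (-4*z^3 + 56*z^2 - 4*z + 70)/(7*z^2 + 7)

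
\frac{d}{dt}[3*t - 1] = 3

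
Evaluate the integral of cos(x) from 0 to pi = 0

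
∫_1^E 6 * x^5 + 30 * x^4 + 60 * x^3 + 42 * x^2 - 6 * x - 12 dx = -25 + (-3 + (1 + E)^3)^2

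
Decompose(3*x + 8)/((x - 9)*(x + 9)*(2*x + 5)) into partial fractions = -2/(299*(2*x + 5)) - 19/(234*(x + 9)) + 35/(414*(x - 9))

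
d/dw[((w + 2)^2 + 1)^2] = 4*w^3 + 24*w^2 + 52*w + 40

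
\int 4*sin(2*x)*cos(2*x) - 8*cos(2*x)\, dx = (sin(2*x) - 2)^2 + C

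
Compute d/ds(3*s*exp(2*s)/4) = 3*s*exp(2*s)/2 + 3*exp(2*s)/4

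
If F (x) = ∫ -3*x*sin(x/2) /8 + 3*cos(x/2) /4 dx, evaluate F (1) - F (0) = 3*cos(1/2)/4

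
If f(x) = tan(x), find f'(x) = cos(x)^(-2)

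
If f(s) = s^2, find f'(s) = 2*s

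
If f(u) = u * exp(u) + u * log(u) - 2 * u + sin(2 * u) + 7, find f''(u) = (u^2*exp(u) + 2*u*exp(u) - 4*u*sin(2*u) + 1)/u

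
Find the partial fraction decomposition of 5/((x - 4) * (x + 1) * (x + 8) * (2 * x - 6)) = -5/(1848*(x + 8)) + 1/(56*(x + 1)) - 5/(88*(x - 3)) + 1/(24*(x - 4))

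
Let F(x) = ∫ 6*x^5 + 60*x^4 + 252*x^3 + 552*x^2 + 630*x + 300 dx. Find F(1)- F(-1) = 992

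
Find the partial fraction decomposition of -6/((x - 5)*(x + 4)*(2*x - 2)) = -1/(15*(x + 4)) + 3/(20*(x - 1)) - 1/(12*(x - 5))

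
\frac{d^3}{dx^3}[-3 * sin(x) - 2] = 3*cos(x)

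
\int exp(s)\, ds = exp(s) + C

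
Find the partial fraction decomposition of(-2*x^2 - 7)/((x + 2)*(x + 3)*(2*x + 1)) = -2/(2*x + 1) - 5/(x + 3) + 5/(x + 2)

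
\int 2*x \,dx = x^2 + C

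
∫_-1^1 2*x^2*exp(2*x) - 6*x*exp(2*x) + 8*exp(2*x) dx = -11*exp(-2) + 3*exp(2)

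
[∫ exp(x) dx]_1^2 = -E + exp(2)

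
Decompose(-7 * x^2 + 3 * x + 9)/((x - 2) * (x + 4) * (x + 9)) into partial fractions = -117/(11*(x + 9)) + 23/(6*(x + 4)) - 13/(66*(x - 2))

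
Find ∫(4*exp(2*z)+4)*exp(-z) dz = 8*sinh(z) + C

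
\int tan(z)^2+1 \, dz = tan(z) + C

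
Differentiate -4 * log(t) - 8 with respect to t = -4/t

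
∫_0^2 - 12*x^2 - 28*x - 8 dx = -104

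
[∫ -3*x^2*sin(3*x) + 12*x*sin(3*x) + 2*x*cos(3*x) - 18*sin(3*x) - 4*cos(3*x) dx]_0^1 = -6 + 3*cos(3)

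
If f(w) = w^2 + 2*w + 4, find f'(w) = 2*w + 2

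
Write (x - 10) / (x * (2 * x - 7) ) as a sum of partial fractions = -13/(7*(2*x - 7)) + 10/(7*x)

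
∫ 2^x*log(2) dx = 2^x + C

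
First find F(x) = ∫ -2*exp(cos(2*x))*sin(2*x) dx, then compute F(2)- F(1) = -exp(cos(2)) + exp(cos(4))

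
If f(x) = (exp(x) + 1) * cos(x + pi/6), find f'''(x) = -2*sqrt(2)*exp(x)*sin(x + 5*pi/12) + sin(x + pi/6)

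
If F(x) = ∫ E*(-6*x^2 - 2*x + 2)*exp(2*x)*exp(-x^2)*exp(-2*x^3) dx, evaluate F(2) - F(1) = -1 + exp(-15)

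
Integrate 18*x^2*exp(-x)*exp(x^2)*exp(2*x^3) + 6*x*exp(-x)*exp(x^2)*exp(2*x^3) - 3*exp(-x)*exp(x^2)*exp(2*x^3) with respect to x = 3*exp(x*(2*x^2 + x - 1)) + C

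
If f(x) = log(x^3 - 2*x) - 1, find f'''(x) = (6*x^6 + 12*x^4 + 24*x^2 - 16)/(x^9 - 6*x^7 + 12*x^5 - 8*x^3)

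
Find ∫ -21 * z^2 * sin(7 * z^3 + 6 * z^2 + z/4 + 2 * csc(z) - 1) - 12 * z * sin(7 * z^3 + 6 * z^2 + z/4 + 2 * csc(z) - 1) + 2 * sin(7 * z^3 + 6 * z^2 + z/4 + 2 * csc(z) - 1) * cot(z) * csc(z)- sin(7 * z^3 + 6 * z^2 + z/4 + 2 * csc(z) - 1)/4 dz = cos(7*z^3 + 6*z^2 + z/4 + 2*csc(z) - 1) + C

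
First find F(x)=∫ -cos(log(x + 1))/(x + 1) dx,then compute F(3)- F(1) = -sin(log(4)) + sin(log(2))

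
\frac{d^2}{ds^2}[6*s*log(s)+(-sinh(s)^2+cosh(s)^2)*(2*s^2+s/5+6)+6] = (4*s + 6)/s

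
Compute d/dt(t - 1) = 1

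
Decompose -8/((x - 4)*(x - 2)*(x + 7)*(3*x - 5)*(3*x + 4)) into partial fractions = 3/(340*(3*x + 4)) - 12/(91*(3*x - 5)) - 4/(21879*(x + 7)) + 2/(45*(x - 2)) - 1/(308*(x - 4))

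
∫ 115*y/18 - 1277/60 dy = 115*y^2/36 - 1277*y/60 + C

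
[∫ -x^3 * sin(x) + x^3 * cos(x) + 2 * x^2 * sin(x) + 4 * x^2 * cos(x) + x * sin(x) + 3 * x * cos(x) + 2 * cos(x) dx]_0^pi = -pi^3 - pi^2 - pi - 2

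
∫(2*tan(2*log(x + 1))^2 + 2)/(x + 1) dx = tan(2*log(x + 1)) + C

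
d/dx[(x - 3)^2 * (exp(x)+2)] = x^2*exp(x) - 4*x*exp(x) + 4*x + 3*exp(x) - 12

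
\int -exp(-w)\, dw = exp(-w) + C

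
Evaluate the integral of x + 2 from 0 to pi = -2 + (2 + pi)^2/2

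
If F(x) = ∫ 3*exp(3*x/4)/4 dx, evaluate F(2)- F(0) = -1 + exp(3/2)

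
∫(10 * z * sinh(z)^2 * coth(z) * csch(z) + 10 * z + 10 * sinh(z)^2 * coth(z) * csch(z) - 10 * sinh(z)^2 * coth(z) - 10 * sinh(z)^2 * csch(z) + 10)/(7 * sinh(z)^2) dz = -10*(z + 1)*(coth(z) + csch(z))/7 + C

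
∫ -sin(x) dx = cos(x) + C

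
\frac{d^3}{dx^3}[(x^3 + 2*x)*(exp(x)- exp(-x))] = (x^3*exp(2*x) + x^3 + 9*x^2*exp(2*x) - 9*x^2 + 20*x*exp(2*x) + 20*x + 12*exp(2*x) - 12)*exp(-x)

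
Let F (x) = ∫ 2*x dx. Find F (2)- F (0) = 4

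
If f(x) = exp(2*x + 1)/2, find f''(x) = 2*exp(2*x + 1)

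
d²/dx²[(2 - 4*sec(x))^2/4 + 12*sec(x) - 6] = 24*tan(x)^4 + 32*tan(x)^2 + 8 - 8/cos(x) + 16/cos(x)^3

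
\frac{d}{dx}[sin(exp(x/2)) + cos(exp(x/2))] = sqrt(2)*exp(x/2)*cos(exp(x/2) + pi/4)/2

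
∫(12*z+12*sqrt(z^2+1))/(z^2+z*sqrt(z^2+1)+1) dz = 12*log(z + sqrt(z^2 + 1)) + C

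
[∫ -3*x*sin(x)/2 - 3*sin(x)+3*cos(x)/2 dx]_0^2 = -3 + 6*cos(2)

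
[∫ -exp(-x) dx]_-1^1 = -E + exp(-1)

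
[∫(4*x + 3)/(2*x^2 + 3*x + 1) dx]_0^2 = log(15)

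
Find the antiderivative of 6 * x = 3*x^2 + C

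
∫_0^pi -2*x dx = -pi^2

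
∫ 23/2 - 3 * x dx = -3*x^2/2 + 23*x/2 + C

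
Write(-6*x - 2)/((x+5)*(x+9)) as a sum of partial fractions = -13/(x + 9) + 7/(x + 5)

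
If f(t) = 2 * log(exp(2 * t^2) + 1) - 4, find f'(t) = 8*t*exp(2*t^2)/(exp(2*t^2) + 1)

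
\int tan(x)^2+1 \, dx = tan(x) + C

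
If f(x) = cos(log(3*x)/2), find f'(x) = -sin((log(x) + log(3))/2)/(2*x)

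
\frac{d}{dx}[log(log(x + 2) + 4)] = 1/(x*log(x + 2) + 4*x + 2*log(x + 2) + 8)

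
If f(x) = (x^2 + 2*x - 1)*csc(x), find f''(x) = (-x^2 + 2*x^2/sin(x)^2 - 2*x - 4*x*cos(x)/sin(x) + 4*x/sin(x)^2 + 3 - 4*cos(x)/sin(x) - 2/sin(x)^2)/sin(x)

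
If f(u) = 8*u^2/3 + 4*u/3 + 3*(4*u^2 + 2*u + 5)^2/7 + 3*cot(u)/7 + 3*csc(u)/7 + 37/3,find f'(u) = 192*u^3/7 + 144*u^2/7 + 904*u/21 - 3*cot(u)^2/7 - 3*cot(u)*csc(u)/7 + 199/21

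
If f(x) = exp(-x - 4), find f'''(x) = -exp(-x - 4)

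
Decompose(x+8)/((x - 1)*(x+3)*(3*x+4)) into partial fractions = -12/(7*(3*x + 4)) + 1/(4*(x + 3)) + 9/(28*(x - 1))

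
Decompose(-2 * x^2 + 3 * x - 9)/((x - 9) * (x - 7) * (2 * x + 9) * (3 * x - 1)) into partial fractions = -111/(7540*(3*x - 1)) + 56/(2001*(2*x + 9)) + 43/(460*(x - 7)) - 4/(39*(x - 9))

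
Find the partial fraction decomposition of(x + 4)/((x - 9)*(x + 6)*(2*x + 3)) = -10/(189*(2*x + 3)) - 2/(135*(x + 6)) + 13/(315*(x - 9))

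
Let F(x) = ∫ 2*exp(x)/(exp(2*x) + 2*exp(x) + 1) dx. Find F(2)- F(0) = -1 + 2*exp(2)/(1 + exp(2))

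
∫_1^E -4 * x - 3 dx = -2*exp(2) - 3*E + 5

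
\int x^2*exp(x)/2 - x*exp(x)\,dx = (x - 2)^2*exp(x)/2 + C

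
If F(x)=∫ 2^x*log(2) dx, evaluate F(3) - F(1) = 6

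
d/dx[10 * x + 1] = 10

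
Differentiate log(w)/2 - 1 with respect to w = 1/(2*w)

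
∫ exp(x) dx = exp(x) + C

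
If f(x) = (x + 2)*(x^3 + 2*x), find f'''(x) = 24*x + 12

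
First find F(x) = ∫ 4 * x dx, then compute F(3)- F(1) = 16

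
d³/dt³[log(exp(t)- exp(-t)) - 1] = (8*exp(4*t) + 8*exp(2*t))/(exp(6*t) - 3*exp(4*t) + 3*exp(2*t) - 1)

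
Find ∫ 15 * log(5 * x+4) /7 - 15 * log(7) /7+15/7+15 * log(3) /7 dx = 3*(5*x + 4)*log(15*x/7 + 12/7)/7 + C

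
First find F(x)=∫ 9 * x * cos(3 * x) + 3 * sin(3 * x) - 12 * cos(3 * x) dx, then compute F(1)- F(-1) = -8*sin(3)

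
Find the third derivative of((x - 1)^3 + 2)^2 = 120*x^3 - 360*x^2 + 360*x - 96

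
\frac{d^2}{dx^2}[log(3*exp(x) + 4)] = 12*exp(x)/(9*exp(2*x) + 24*exp(x) + 16)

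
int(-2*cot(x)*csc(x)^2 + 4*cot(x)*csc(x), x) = (csc(x) - 2)^2 + C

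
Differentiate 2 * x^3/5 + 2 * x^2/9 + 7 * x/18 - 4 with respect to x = 6*x^2/5 + 4*x/9 + 7/18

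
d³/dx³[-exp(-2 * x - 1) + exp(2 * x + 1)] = (8*exp(4*x + 2) + 8)*exp(-2*x - 1)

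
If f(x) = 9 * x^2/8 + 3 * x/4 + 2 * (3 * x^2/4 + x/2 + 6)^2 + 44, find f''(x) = 27*x^2/2 + 9*x + 157/4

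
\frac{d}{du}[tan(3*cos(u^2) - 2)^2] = -12*u*sin(u^2)*tan(3*cos(u^2) - 2)^3 - 12*u*sin(u^2)*tan(3*cos(u^2) - 2)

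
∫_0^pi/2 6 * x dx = 3*pi^2/4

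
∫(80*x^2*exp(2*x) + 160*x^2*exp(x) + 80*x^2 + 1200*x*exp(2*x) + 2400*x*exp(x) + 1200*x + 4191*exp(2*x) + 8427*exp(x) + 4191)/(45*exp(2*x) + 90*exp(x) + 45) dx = ((exp(x) + 1)*(-387*x + 80*(x + 6)^3 + 360*(x + 6)^2 + 378)/135 + exp(x))/(exp(x) + 1) + C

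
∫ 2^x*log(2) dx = 2^x + C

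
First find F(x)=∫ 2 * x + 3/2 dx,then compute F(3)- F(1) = 11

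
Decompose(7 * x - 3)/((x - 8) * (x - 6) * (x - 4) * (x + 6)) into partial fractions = 3/(112*(x + 6)) + 5/(16*(x - 4)) - 13/(16*(x - 6)) + 53/(112*(x - 8))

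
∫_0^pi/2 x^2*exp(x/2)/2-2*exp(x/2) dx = -4 + (-2 + pi/2)^2*exp(pi/4)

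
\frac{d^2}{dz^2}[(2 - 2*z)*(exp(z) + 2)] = -2*z*exp(z) - 2*exp(z)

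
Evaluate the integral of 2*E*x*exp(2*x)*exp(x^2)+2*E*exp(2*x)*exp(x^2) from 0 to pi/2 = -E + exp((1 + pi/2)^2)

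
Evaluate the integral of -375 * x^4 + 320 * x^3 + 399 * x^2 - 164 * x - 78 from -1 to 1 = -40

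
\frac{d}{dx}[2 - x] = -1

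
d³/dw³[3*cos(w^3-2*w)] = 81*w^6*sin(w^3 - 2*w) - 162*w^4*sin(w^3 - 2*w) - 162*w^3*cos(w^3 - 2*w) + 108*w^2*sin(w^3 - 2*w) + 108*w*cos(w^3 - 2*w) - 42*sin(w^3 - 2*w)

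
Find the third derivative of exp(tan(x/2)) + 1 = (tan(x/2)^6 + 6*tan(x/2)^5 + 9*tan(x/2)^4 + 12*tan(x/2)^3 + 11*tan(x/2)^2 + 6*tan(x/2) + 3)*exp(tan(x/2))/8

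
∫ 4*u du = 2*u^2 + C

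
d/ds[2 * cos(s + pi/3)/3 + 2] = -2*sin(s + pi/3)/3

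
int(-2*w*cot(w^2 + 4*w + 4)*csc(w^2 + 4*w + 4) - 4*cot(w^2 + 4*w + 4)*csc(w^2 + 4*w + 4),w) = csc((w + 2)^2) + C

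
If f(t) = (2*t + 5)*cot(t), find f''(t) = 2*(2*t*cos(t)/sin(t) - 2 + 5*cos(t)/sin(t))/sin(t)^2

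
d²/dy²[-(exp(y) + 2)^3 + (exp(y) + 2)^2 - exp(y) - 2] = -9*exp(3*y) - 20*exp(2*y) - 9*exp(y)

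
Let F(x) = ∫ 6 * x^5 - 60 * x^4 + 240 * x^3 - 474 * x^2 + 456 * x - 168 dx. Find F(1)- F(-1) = -676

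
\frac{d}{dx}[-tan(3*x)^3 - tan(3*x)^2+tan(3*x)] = -9*tan(3*x)^4 - 6*tan(3*x)^3 - 6*tan(3*x)^2 - 6*tan(3*x) + 3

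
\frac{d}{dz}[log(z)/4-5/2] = 1/(4*z)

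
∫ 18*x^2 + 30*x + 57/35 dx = 6*x^3 + 15*x^2 + 57*x/35 + C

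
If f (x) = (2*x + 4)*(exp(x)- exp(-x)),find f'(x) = (2*x*exp(2*x) + 2*x + 6*exp(2*x) + 2)*exp(-x)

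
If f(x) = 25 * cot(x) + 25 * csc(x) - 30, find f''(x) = -25/sin(x) + 50*cos(x)/sin(x)^3 + 50/sin(x)^3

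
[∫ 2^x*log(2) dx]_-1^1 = 3/2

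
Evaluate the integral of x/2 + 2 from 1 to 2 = 11/4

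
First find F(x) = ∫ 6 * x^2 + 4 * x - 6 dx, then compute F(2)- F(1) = 14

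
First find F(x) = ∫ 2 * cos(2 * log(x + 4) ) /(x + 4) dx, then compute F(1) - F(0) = -sin(4*log(2)) + sin(2*log(5))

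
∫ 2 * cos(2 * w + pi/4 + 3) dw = sin(2*w + pi/4 + 3) + C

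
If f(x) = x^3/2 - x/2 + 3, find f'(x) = 3*x^2/2 - 1/2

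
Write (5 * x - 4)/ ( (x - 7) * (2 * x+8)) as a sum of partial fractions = 12/(11*(x + 4)) + 31/(22*(x - 7))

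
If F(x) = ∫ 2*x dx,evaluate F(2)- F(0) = 4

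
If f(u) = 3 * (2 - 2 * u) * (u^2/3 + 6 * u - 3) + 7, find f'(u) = -6*u^2 - 68*u + 54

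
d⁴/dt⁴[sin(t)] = sin(t)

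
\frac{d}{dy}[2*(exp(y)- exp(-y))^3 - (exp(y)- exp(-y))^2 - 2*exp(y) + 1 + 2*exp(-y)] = (6*exp(6*y) - 2*exp(5*y) - 8*exp(4*y) - 8*exp(2*y) + 2*exp(y) + 6)*exp(-3*y)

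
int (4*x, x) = 2*x^2 + C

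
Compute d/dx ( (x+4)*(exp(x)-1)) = x*exp(x) + 5*exp(x) - 1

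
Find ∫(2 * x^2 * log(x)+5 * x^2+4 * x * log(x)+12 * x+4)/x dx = (x + 2)^2*(log(x) + 2) + C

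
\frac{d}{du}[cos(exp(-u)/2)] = exp(-u)*sin(exp(-u)/2)/2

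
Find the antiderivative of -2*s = -s^2 + C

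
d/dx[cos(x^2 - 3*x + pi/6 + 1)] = (3 - 2*x)*sin(x^2 - 3*x + pi/6 + 1)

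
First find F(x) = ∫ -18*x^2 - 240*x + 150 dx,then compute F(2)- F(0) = -228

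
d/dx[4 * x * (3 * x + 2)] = 24*x + 8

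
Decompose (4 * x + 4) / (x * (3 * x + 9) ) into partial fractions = 8/(9*(x + 3)) + 4/(9*x)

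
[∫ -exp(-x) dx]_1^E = -exp(-1) + exp(-E)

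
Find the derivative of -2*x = -2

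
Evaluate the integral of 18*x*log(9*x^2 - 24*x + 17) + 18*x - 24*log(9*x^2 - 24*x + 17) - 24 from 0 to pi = -17*log(17) + (1 + (4 - 3*pi)^2)*log(1 + (4 - 3*pi)^2)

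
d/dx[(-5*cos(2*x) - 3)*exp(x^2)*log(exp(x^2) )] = 2*x*(-5*x^2*cos(2*x) - 3*x^2 + 5*x*sin(2*x) - 5*cos(2*x) - 3)*exp(x^2)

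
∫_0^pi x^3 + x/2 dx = pi*(pi + pi^3)/4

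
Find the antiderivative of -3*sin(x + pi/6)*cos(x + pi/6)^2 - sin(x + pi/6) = cos(x + pi/6)^3 + cos(x + pi/6) + C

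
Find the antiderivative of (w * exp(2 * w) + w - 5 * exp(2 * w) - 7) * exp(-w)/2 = (w - 6)*sinh(w) + C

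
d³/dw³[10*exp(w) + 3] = 10*exp(w)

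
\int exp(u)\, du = exp(u) + C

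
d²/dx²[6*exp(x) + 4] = 6*exp(x)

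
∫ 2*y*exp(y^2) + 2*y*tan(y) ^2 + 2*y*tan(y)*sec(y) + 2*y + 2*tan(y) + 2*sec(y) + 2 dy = 2*y*(tan(y) + sec(y)) + 2*y + exp(y^2) + C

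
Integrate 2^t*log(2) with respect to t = 2^t + C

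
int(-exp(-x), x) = exp(-x) + C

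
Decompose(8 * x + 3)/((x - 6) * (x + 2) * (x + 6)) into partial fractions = -15/(16*(x + 6)) + 13/(32*(x + 2)) + 17/(32*(x - 6))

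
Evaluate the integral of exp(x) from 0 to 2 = -1 + exp(2)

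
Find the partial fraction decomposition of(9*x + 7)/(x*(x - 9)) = 88/(9*(x - 9)) - 7/(9*x)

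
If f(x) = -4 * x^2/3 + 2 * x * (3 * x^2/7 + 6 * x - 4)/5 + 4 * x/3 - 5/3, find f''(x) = 36*x/35 + 32/15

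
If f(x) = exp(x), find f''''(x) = exp(x)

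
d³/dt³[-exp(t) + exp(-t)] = (-exp(2*t) - 1)*exp(-t)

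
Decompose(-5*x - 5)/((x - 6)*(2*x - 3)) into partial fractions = 25/(9*(2*x - 3)) - 35/(9*(x - 6))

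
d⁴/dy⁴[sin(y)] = sin(y)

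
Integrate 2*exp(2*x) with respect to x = exp(2*x) + C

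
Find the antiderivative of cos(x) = sin(x) + C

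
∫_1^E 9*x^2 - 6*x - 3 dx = (-1 + E)^2*(3 + 3*E)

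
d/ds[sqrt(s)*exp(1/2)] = exp(1/2)/(2*sqrt(s))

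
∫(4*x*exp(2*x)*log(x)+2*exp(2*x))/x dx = 2*exp(2*x)*log(x) + C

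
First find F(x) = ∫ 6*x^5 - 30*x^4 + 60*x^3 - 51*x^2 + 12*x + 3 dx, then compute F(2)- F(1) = 4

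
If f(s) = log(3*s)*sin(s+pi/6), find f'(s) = (s*log(s)*cos(s + pi/6) + s*log(3)*cos(s + pi/6) + sin(s + pi/6))/s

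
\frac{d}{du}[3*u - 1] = 3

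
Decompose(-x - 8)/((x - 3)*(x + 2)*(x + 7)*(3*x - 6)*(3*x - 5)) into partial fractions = -261/(1144*(3*x - 5)) - 1/(35100*(x + 7)) + 1/(550*(x + 2)) + 5/(54*(x - 2)) - 11/(600*(x - 3))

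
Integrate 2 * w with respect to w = w^2 + C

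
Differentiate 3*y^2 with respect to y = 6*y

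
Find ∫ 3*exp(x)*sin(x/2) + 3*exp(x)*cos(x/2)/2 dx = 3*exp(x)*sin(x/2) + C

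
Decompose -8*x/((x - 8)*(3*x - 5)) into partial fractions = 40/(19*(3*x - 5)) - 64/(19*(x - 8))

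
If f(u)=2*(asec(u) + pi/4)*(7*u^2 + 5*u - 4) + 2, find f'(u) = (56*u^3*sqrt(1 - 1/u^2)*asec(u) + 14*pi*u^3*sqrt(1 - 1/u^2) + 20*u^2*sqrt(1 - 1/u^2)*asec(u) + 5*pi*u^2*sqrt(1 - 1/u^2) + 28*u^2 + 20*u - 16)/(2*u^2*sqrt(1 - 1/u^2))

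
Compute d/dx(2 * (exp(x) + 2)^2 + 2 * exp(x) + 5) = 4*exp(2*x) + 10*exp(x)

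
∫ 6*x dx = 3*x^2 + C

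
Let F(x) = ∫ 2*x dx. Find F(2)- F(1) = 3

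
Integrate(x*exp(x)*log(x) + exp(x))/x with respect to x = exp(x)*log(x) + C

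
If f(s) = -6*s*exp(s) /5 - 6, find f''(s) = -6*s*exp(s)/5 - 12*exp(s)/5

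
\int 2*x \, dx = x^2 + C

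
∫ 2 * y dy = y^2 + C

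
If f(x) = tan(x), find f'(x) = cos(x)^(-2)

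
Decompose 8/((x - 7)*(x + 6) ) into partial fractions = -8/(13*(x + 6)) + 8/(13*(x - 7))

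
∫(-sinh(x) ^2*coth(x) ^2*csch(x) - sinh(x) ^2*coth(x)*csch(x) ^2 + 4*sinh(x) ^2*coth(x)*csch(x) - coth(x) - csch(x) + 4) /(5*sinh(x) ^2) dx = (cosh(x) + 1)*(-8*sinh(x) + cosh(x) + 1)/(10*sinh(x)^2) + C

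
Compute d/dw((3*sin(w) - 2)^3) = 9*(3*sin(w) - 2)^2*cos(w)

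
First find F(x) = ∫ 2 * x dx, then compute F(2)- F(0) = 4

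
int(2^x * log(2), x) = 2^x + C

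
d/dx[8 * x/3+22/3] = 8/3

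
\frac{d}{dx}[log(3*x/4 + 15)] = 1/(x + 20)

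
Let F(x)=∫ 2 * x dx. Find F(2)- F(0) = 4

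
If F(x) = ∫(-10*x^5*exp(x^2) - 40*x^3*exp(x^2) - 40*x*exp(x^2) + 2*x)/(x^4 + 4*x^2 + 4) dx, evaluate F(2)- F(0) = 16/3 - 5*exp(4)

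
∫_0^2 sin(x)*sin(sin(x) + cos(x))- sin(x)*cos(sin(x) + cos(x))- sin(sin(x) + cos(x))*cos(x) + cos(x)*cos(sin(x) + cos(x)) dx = sqrt(2)*(-sin(pi/4 + 1) + sin(sqrt(2)*sin(pi/4 + 2) + pi/4))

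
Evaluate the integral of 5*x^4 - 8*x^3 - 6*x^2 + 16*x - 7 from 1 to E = (-1 + E)^3*(-2 + E + exp(2))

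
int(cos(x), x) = sin(x) + C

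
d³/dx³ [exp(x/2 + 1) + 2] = exp(x/2 + 1)/8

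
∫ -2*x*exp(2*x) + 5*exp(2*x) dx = (3 - x)*exp(2*x) + C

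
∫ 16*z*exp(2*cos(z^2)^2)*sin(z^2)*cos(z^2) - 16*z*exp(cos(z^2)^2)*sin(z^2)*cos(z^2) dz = 2*(2 - exp(cos(z^2)^2))*exp(cos(z^2)^2) + C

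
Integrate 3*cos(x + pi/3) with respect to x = 3*sin(x + pi/3) + C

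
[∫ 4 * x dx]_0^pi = 2*pi^2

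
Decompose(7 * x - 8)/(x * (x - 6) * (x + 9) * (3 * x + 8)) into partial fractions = -45/(247*(3*x + 8)) + 71/(2565*(x + 9)) + 17/(1170*(x - 6)) + 1/(54*x)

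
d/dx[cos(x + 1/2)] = -sin(x + 1/2)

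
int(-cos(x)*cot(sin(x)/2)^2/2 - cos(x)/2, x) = cot(sin(x)/2) + C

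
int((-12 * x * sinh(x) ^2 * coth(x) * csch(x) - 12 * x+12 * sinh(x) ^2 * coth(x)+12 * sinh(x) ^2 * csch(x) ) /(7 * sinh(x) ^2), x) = 12*x*(coth(x) + csch(x))/7 + C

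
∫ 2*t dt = t^2 + C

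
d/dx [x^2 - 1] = 2*x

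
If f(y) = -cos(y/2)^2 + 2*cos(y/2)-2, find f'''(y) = sin(y/2)/4 - sin(y)/2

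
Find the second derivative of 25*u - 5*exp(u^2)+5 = -20*u^2*exp(u^2) - 10*exp(u^2)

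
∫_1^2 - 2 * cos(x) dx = -2*sin(2) + 2*sin(1)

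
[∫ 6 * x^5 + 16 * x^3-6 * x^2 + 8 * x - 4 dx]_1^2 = 117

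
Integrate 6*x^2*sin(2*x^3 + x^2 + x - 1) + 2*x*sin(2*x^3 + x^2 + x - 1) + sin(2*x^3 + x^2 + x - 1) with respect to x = -cos(2*x^3 + x^2 + x - 1) + C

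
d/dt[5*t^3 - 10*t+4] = 15*t^2 - 10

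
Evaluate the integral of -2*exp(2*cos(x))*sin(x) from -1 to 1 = 0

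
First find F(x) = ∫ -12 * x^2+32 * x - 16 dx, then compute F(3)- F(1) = -8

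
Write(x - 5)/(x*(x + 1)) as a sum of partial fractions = 6/(x + 1) - 5/x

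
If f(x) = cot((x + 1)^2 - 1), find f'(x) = -2*(x + 1)/sin(x*(x + 2))^2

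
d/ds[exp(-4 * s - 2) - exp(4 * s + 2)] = (-4*exp(8*s + 4) - 4)*exp(-4*s - 2)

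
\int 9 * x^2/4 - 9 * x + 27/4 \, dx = 3*x^3/4 - 9*x^2/2 + 27*x/4 + C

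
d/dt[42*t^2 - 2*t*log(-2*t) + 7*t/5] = 84*t - 2*log(-t) - 2*log(2) - 3/5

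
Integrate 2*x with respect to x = x^2 + C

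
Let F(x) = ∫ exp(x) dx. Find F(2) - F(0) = -1 + exp(2)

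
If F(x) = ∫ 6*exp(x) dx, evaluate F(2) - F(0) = -6 + 6*exp(2)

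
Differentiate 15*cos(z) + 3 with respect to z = -15*sin(z)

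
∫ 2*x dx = x^2 + C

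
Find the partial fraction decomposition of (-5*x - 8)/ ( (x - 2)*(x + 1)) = 1/(x + 1) - 6/(x - 2)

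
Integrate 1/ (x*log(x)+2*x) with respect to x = log(2*log(x) + 4) + C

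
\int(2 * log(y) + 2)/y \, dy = (log(y) + 1)^2 + C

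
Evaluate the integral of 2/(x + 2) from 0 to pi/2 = -2*log(2) + 2*log(pi/2 + 2)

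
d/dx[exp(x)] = exp(x)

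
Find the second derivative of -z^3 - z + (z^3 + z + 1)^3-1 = 72*z^7 + 126*z^5 + 90*z^4 + 60*z^3 + 72*z^2 + 18*z + 6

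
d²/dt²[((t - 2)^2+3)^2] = 12*t^2 - 48*t + 60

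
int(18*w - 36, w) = 9*w^2 - 36*w + C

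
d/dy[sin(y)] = cos(y)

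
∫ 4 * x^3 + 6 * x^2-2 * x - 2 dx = x^4 + 2*x^3 - x^2 - 2*x + C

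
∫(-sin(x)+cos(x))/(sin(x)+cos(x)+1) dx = log(sin(x) + cos(x) + 1) + C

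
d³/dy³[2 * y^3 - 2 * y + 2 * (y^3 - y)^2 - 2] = 240*y^3 - 96*y + 12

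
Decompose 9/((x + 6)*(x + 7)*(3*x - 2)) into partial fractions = 81/(460*(3*x - 2)) + 9/(23*(x + 7)) - 9/(20*(x + 6))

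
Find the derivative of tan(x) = cos(x)^(-2)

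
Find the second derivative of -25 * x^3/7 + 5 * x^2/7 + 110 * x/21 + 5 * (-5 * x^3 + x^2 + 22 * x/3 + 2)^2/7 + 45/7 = 3750*x^4/7 - 1000*x^3/7 - 620*x^2 - 310*x/7 + 5290/63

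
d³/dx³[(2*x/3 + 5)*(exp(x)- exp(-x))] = (2*x*exp(2*x) + 2*x + 21*exp(2*x) + 9)*exp(-x)/3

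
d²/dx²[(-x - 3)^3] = -6*x - 18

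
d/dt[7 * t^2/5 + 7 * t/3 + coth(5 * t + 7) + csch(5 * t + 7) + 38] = 14*t/5 + 7/3 - 5*cosh(5*t + 7)/sinh(5*t + 7)^2 - 5/sinh(5*t + 7)^2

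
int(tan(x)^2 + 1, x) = tan(x) + C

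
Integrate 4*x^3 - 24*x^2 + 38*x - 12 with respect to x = x^4 - 8*x^3 + 19*x^2 - 12*x + C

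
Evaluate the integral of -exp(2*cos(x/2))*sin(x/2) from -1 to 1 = 0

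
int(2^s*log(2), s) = 2^s + C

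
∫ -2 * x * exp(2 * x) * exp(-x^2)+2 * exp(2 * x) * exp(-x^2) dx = exp(x*(2 - x)) + C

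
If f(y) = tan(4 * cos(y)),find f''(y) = 4*(8*sin(y)^2*sin(4*cos(y))/cos(4*cos(y)) - cos(y))/cos(4*cos(y))^2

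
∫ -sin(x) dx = cos(x) + C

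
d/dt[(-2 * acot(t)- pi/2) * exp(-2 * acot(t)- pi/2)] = (-4*acot(t) - pi + 2)/(t^2*exp(pi/2)*exp(2*acot(t)) + exp(pi/2)*exp(2*acot(t)))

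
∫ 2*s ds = s^2 + C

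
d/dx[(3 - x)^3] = -3*x^2 + 18*x - 27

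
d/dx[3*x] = 3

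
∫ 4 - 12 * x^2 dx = -4*x^3 + 4*x + C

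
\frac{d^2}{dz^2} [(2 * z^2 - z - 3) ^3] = 240*z^4 - 240*z^3 - 360*z^2 + 210*z + 90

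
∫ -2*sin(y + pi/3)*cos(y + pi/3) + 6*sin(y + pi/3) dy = (cos(y + pi/3) - 3)^2 + C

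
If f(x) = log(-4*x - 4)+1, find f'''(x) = 2/(x^3 + 3*x^2 + 3*x + 1)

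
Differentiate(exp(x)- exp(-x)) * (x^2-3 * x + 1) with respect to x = (x^2*exp(2*x) + x^2 - x*exp(2*x) - 5*x - 2*exp(2*x) + 4)*exp(-x)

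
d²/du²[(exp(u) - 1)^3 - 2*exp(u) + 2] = 9*exp(3*u) - 12*exp(2*u) + exp(u)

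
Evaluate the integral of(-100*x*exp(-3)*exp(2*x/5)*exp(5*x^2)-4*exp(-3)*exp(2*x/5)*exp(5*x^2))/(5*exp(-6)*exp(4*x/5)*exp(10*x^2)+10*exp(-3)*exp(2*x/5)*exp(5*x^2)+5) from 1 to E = -2*exp(-3 + 2*E/5 + 5*exp(2))/(1 + exp(-3 + 2*E/5 + 5*exp(2))) + 2*exp(12/5)/(1 + exp(12/5))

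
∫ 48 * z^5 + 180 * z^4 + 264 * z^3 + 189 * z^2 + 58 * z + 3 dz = 8*z^6 + 36*z^5 + 66*z^4 + 63*z^3 + 29*z^2 + 3*z + C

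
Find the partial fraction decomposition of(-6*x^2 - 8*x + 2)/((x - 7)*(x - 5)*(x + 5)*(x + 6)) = 166/(143*(x + 6)) - 9/(10*(x + 5)) + 47/(55*(x - 5)) - 29/(26*(x - 7))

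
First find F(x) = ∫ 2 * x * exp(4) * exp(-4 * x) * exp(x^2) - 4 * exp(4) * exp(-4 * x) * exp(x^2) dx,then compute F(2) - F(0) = 1 - exp(4)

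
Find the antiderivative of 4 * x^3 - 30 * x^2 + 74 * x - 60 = x^4 - 10*x^3 + 37*x^2 - 60*x + C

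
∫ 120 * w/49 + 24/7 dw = 60*w^2/49 + 24*w/7 + C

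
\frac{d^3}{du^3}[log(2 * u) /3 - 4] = 2/(3*u^3)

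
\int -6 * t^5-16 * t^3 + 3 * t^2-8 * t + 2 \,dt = -t^6 - 4*t^4 + t^3 - 4*t^2 + 2*t + C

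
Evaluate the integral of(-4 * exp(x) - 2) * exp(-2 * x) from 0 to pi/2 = -9 + (exp(-pi/2) + 2)^2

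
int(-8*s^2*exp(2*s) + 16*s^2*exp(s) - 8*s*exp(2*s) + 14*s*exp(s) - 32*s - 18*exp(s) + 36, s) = 6*s*exp(s) - 12*s - 4*(s*exp(s) - 2*s + 3)^2 + C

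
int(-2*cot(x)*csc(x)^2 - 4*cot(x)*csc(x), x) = (csc(x) + 2)^2 + C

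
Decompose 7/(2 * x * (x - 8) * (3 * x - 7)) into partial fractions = -9/(34*(3*x - 7)) + 7/(272*(x - 8)) + 1/(16*x)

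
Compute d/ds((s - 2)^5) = 5*s^4 - 40*s^3 + 120*s^2 - 160*s + 80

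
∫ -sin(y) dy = cos(y) + C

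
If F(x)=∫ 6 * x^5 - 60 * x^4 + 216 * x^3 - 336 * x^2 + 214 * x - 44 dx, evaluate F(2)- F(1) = -6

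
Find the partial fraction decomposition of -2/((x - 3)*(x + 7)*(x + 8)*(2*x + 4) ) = 1/(66*(x + 8)) - 1/(50*(x + 7)) + 1/(150*(x + 2)) - 1/(550*(x - 3))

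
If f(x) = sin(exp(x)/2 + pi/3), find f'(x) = exp(x)*cos(exp(x)/2 + pi/3)/2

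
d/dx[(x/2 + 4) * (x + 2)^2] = 3*x^2/2 + 12*x + 18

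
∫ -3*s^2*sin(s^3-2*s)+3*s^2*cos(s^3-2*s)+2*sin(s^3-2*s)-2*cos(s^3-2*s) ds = sin(s*(s^2 - 2)) + cos(s*(s^2 - 2)) + C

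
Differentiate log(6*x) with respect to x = 1/x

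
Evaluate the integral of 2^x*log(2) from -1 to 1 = 3/2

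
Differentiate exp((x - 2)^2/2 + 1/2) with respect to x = x*exp(x^2/2 - 2*x + 5/2) - 2*exp(x^2/2 - 2*x + 5/2)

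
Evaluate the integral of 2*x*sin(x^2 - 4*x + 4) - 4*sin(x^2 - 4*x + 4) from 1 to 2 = -1 + cos(1)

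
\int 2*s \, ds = s^2 + C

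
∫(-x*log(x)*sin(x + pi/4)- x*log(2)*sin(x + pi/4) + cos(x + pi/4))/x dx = log(2*x)*cos(x + pi/4) + C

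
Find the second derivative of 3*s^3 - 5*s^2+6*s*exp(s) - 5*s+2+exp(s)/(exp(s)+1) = (6*s*exp(4*s) + 36*s*exp(3*s) + 72*s*exp(2*s) + 60*s*exp(s) + 18*s + 12*exp(4*s) + 26*exp(3*s) + 5*exp(2*s) - 17*exp(s) - 10)/(exp(3*s) + 3*exp(2*s) + 3*exp(s) + 1)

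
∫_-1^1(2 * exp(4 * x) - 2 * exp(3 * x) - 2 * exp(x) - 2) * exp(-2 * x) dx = -(-E - 1 + exp(-1))^2 + (-1 - exp(-1) + E)^2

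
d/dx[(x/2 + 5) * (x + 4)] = x + 7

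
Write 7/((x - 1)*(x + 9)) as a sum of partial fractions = -7/(10*(x + 9)) + 7/(10*(x - 1))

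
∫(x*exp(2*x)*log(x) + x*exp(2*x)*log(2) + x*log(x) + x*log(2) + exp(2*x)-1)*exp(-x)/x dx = 2*log(2*x)*sinh(x) + C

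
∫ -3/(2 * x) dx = -3*log(x)/2 + C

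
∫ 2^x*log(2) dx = 2^x + C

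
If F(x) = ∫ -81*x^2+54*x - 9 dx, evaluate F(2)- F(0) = -126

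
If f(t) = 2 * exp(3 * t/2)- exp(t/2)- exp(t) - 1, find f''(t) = 9*exp(3*t/2)/2 - exp(t/2)/4 - exp(t)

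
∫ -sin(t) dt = cos(t) + C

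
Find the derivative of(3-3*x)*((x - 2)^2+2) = -9*x^2 + 30*x - 30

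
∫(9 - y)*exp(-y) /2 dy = (y - 8)*exp(-y)/2 + C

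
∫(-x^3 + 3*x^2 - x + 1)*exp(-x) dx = (x^3 + x)*exp(-x) + C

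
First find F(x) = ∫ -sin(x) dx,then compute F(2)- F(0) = -1 + cos(2)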